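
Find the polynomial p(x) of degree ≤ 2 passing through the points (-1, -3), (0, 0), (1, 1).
-x**2 + 2*x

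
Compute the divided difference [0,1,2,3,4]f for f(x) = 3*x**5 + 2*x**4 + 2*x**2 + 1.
32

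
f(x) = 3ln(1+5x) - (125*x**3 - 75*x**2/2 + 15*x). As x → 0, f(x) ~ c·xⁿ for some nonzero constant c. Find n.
4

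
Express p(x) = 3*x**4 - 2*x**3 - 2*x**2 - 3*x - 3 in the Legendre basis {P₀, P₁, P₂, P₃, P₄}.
(-46/15)P₀ + (-21/5)P₁ + (8/21)P₂ + (-4/5)P₃ + (24/35)P₄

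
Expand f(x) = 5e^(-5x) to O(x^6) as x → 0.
5 - 25*x + 125*x**2/2 - 625*x**3/6 + 3125*x**4/24 - 3125*x**5/24 + O(x**6)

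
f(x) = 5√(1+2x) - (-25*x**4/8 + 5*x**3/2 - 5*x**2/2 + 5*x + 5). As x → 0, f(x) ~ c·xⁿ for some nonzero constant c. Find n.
5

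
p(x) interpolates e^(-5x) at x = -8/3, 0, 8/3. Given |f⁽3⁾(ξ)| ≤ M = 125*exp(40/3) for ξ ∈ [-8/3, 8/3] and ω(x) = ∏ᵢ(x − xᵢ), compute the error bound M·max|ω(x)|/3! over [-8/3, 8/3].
64000*sqrt(3)*exp(40/3)/729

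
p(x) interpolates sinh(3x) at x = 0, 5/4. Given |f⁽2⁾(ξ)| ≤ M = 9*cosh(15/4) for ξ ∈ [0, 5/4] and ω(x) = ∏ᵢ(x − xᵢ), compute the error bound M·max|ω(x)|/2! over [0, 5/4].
225*cosh(15/4)/128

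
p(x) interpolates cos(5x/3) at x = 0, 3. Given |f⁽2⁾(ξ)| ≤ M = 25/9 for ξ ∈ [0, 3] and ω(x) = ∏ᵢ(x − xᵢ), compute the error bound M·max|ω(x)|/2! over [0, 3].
25/8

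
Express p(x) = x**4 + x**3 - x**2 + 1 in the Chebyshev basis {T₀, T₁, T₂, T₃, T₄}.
(7/8)T₀ + (3/4)T₁ + (1/4)T₃ + (1/8)T₄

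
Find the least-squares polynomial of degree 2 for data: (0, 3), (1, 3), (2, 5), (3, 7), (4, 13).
109/35 + (-36/35)x + (6/7)x²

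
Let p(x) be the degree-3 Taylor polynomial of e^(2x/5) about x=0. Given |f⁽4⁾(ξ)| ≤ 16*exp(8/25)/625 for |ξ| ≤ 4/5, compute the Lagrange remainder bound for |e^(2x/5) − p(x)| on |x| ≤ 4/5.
512*exp(8/25)/1171875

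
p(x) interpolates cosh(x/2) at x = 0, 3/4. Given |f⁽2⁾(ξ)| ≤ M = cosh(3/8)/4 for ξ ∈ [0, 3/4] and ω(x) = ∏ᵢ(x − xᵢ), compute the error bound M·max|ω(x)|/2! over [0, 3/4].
9*cosh(3/8)/512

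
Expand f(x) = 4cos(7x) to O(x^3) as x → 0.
4 - 98*x**2 + O(x**3)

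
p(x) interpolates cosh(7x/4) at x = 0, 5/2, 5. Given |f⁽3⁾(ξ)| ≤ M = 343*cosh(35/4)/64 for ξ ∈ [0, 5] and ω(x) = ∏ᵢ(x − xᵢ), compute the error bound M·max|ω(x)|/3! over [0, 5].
42875*sqrt(3)*cosh(35/4)/13824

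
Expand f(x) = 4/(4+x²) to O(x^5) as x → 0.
1 - x**2/4 + x**4/16 + O(x**5)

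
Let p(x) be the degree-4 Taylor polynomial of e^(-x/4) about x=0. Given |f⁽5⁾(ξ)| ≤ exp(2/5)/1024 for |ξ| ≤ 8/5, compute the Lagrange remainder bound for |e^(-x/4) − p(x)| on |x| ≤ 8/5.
4*exp(2/5)/46875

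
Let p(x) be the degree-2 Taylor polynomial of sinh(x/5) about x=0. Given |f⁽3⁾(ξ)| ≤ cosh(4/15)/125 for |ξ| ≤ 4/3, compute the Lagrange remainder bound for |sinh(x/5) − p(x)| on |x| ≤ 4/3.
32*cosh(4/15)/10125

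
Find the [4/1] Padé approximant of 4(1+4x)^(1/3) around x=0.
(1024*x**4/243 - 2048*x**3/405 + 128*x**2/15 + 256*x/15 + 4)/(44*x/15 + 1)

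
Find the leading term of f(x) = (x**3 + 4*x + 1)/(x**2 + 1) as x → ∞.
x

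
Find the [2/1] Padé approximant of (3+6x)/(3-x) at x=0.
(2*x + 1)/(1 - x/3)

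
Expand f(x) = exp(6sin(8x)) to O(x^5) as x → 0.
1 + 48*x + 1152*x**2 + 17920*x**3 + 196608*x**4 + O(x**5)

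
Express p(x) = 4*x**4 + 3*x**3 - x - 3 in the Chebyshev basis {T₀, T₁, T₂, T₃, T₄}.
(-3/2)T₀ + (5/4)T₁ + (2)T₂ + (3/4)T₃ + (1/2)T₄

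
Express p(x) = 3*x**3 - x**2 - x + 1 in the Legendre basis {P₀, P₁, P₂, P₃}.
(2/3)P₀ + (4/5)P₁ + (-2/3)P₂ + (6/5)P₃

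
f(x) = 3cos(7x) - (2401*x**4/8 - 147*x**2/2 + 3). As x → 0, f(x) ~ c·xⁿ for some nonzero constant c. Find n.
6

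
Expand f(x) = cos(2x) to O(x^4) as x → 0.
1 - 2*x**2 + O(x**4)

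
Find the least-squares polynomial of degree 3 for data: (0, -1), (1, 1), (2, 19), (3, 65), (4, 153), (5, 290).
-6/7 + (-65/21)x + (75/28)x² + (23/12)x³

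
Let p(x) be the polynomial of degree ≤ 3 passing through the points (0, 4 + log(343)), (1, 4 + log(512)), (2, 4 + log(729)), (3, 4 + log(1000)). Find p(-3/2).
4 + log(8183243915489726346684277347882562022607*2**(1/8)*3**(5/8)*5**(7/16)*7**(11/16)/811296384146066816957890051440640000000)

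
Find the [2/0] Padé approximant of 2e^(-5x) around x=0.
25*x**2 - 10*x + 2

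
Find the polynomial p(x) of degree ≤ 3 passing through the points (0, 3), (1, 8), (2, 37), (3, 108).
3*x**3 + 3*x**2 - x + 3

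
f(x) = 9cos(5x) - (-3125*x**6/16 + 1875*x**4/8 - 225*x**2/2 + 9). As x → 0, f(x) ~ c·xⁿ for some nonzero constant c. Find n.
8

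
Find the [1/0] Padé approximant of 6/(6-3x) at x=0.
x/2 + 1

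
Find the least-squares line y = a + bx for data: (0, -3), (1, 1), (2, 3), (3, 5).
a = -12/5, b = 13/5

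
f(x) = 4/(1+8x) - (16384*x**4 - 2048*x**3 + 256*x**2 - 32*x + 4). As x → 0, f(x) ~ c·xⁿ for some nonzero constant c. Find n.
5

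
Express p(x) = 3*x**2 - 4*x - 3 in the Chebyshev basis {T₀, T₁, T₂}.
(-3/2)T₀ + (-4)T₁ + (3/2)T₂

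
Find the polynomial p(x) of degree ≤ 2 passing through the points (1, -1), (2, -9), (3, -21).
-2*x**2 - 2*x + 3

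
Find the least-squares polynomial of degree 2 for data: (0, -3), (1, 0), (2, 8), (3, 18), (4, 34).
-3 + (6/5)x + (2)x²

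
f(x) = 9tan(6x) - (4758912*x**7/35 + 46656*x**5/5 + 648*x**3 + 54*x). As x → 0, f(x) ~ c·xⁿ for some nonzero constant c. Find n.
9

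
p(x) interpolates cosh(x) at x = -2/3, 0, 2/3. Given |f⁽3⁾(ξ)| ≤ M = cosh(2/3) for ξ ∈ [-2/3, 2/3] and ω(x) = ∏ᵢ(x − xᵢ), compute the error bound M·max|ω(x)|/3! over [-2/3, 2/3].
8*sqrt(3)*cosh(2/3)/729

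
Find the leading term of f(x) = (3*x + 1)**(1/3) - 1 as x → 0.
x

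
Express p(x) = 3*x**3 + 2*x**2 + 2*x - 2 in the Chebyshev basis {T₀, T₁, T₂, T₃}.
-T₀ + (17/4)T₁ + T₂ + (3/4)T₃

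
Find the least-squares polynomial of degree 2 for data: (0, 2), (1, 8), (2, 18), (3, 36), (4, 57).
71/35 + (103/35)x + (19/7)x²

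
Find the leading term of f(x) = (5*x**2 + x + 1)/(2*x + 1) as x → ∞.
5*x/2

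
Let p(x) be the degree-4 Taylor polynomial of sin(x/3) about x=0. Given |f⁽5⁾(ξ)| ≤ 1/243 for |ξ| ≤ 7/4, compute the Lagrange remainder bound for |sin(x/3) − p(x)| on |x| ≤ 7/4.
16807/29859840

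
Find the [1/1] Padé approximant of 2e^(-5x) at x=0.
(2 - 5*x)/(5*x/2 + 1)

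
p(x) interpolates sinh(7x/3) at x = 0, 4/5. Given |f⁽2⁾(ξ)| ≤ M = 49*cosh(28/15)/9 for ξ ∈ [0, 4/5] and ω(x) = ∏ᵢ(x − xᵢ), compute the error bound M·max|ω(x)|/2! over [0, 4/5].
98*cosh(28/15)/225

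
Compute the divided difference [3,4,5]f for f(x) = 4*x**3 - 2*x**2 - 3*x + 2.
46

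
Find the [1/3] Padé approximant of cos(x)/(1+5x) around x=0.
(1 - x/12)/(59*x**3/24 + x**2/12 + 59*x/12 + 1)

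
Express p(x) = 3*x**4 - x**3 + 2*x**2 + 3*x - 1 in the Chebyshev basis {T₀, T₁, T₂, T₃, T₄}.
(9/8)T₀ + (9/4)T₁ + (5/2)T₂ + (-1/4)T₃ + (3/8)T₄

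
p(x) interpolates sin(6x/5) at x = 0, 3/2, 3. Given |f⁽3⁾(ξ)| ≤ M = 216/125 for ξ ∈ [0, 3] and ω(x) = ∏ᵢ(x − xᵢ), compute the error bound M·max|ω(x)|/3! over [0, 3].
27*sqrt(3)/125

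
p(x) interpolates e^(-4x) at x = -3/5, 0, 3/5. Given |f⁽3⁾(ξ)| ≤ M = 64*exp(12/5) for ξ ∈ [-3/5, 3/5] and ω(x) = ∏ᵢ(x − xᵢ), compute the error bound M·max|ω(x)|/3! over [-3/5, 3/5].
64*sqrt(3)*exp(12/5)/125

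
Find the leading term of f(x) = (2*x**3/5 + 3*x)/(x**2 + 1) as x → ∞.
2*x/5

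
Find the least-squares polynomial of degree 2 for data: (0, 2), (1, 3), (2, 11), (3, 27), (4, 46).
59/35 + (-48/35)x + (22/7)x²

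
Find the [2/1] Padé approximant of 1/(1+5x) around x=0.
1/(5*x + 1)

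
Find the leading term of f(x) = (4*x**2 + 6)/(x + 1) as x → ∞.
4*x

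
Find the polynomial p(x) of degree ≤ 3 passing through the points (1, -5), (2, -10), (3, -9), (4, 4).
x**3 - 3*x**2 - 3*x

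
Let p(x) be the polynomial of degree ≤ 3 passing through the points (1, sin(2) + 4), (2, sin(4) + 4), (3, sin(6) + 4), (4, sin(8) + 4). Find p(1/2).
21*sin(6)/16 - 5*sin(8)/16 - 35*sin(4)/16 + 35*sin(2)/16 + 4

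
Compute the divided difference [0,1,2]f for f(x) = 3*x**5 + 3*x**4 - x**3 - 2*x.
63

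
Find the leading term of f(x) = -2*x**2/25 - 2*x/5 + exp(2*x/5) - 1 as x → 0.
4*x**3/375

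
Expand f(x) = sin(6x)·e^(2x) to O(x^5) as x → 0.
6*x + 12*x**2 - 24*x**3 - 64*x**4 + O(x**5)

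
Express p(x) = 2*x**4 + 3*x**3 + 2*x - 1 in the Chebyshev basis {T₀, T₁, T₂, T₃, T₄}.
(-1/4)T₀ + (17/4)T₁ + T₂ + (3/4)T₃ + (1/4)T₄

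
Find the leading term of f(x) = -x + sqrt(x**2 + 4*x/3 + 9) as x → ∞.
2/3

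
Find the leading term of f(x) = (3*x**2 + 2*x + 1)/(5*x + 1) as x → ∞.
3*x/5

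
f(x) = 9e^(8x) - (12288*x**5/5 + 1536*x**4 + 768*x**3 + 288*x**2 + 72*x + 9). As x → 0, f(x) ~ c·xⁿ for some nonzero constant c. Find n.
6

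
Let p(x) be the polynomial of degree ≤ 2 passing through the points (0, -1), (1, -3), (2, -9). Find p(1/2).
-3/2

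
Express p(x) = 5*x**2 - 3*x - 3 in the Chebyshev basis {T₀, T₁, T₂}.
(-1/2)T₀ + (-3)T₁ + (5/2)T₂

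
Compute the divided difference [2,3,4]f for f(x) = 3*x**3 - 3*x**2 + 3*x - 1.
24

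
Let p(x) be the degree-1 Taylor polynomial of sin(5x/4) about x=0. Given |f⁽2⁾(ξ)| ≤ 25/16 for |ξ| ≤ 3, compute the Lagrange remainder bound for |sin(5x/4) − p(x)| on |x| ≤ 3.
225/32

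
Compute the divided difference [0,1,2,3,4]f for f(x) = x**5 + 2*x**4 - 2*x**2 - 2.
12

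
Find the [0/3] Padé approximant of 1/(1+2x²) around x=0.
1/(2*x**2 + 1)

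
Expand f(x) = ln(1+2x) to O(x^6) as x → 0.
2*x - 2*x**2 + 8*x**3/3 - 4*x**4 + 32*x**5/5 + O(x**6)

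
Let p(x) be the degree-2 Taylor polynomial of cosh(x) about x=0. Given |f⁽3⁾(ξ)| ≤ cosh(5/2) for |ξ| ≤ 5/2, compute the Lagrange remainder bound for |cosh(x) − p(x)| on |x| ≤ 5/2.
125*cosh(5/2)/48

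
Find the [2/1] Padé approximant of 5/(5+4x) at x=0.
1/(4*x/5 + 1)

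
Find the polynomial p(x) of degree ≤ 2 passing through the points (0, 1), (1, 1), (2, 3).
x**2 - x + 1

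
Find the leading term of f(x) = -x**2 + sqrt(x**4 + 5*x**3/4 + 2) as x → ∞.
5*x/8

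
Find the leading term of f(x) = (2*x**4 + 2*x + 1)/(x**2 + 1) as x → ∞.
2*x**2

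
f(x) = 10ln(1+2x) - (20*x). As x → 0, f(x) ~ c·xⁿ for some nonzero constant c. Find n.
2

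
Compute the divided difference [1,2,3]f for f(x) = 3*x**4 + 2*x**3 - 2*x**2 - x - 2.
85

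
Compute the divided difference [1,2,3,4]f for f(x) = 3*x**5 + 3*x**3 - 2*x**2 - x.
198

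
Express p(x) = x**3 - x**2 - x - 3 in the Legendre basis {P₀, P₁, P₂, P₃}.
(-10/3)P₀ + (-2/5)P₁ + (-2/3)P₂ + (2/5)P₃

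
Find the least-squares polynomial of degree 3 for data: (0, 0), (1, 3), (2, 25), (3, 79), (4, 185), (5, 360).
-23/126 + (839/756)x + (-43/252)x² + (155/54)x³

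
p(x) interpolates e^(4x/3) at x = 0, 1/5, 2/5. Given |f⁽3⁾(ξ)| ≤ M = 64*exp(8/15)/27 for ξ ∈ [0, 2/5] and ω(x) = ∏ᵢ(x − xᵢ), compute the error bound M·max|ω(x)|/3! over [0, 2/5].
64*sqrt(3)*exp(8/15)/91125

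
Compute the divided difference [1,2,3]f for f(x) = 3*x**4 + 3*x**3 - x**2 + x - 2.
92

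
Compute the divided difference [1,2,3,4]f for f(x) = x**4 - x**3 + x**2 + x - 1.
9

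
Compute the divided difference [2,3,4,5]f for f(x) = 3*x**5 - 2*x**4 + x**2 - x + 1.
347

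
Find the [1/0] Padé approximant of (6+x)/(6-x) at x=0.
x/3 + 1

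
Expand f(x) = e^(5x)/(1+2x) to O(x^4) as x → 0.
1 + 3*x + 13*x**2/2 + 47*x**3/6 + O(x**4)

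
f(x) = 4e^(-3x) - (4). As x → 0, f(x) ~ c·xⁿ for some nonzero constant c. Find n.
1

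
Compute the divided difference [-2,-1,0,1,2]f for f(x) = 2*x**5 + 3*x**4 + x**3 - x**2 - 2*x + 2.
3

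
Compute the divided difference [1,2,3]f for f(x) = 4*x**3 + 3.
24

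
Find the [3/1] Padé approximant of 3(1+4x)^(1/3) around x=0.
(-64*x**3/27 + 16*x**2/3 + 12*x + 3)/(8*x/3 + 1)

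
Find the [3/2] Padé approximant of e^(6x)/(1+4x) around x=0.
(1098*x**3/95 + 909*x**2/95 + 90*x/19 + 1)/(-561*x**2/95 + 52*x/19 + 1)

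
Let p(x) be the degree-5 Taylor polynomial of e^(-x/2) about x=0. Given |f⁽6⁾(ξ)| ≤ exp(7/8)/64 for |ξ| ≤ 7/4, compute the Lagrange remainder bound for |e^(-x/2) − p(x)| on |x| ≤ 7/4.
117649*exp(7/8)/188743680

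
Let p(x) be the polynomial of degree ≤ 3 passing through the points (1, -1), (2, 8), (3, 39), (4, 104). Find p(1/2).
-1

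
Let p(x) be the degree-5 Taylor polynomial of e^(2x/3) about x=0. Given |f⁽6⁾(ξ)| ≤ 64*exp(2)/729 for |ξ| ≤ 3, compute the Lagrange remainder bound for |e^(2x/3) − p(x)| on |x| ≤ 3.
4*exp(2)/45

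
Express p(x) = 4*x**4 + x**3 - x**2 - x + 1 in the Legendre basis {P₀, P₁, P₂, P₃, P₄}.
(22/15)P₀ + (-2/5)P₁ + (34/21)P₂ + (2/5)P₃ + (32/35)P₄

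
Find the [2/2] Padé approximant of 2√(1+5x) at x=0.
(125*x**2/8 + 25*x/2 + 2)/(25*x**2/16 + 15*x/4 + 1)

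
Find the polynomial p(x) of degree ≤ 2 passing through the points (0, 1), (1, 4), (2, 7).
3*x + 1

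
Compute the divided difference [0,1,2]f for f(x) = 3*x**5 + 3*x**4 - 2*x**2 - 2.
64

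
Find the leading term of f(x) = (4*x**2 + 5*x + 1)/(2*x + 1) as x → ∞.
2*x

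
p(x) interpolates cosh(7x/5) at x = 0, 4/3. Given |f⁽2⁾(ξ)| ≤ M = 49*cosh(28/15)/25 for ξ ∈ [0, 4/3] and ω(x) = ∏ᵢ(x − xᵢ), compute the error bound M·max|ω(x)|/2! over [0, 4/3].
98*cosh(28/15)/225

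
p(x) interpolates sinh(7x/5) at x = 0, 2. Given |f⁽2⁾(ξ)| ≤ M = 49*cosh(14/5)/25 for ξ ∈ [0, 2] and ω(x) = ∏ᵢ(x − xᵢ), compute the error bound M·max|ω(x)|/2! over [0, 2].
49*cosh(14/5)/50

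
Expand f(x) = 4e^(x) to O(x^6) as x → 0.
4 + 4*x + 2*x**2 + 2*x**3/3 + x**4/6 + x**5/30 + O(x**6)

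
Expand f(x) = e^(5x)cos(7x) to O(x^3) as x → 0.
1 + 5*x - 12*x**2 + O(x**3)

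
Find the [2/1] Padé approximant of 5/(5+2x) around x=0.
1/(2*x/5 + 1)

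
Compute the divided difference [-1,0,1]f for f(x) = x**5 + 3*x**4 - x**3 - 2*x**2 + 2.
1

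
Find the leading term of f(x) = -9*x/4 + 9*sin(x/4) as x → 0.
-3*x**3/128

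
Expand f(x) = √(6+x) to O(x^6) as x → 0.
sqrt(6) + sqrt(6)*x/12 - sqrt(6)*x**2/288 + sqrt(6)*x**3/3456 - 5*sqrt(6)*x**4/165888 + 7*sqrt(6)*x**5/1990656 + O(x**6)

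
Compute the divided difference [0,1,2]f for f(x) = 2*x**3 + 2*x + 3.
6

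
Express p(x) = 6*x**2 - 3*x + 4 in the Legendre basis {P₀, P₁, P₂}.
(6)P₀ + (-3)P₁ + (4)P₂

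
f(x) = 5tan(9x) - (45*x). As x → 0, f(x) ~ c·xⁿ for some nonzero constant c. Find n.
3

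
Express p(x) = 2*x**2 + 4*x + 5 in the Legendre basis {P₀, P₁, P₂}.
(17/3)P₀ + (4)P₁ + (4/3)P₂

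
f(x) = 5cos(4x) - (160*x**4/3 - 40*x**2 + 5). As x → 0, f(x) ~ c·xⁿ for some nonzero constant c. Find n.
6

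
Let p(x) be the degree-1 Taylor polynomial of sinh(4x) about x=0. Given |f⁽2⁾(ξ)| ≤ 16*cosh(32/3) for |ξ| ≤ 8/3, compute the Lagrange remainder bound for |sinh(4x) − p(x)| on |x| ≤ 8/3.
512*cosh(32/3)/9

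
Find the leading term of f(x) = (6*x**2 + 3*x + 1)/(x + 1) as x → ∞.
6*x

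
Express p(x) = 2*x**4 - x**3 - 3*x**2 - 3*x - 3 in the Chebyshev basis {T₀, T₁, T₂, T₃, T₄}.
(-15/4)T₀ + (-15/4)T₁ + (-1/2)T₂ + (-1/4)T₃ + (1/4)T₄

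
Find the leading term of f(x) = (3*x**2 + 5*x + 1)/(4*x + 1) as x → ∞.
3*x/4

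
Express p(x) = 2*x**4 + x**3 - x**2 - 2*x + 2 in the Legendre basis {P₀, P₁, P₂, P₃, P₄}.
(31/15)P₀ + (-7/5)P₁ + (10/21)P₂ + (2/5)P₃ + (16/35)P₄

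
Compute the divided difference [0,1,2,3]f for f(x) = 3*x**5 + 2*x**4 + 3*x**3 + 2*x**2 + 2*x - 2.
90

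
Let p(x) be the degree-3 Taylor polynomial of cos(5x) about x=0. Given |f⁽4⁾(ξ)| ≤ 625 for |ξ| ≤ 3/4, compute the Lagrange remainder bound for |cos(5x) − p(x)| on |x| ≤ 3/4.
16875/2048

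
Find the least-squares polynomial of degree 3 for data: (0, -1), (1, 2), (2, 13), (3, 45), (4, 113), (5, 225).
-6/7 + (47/21)x + (-51/28)x² + (25/12)x³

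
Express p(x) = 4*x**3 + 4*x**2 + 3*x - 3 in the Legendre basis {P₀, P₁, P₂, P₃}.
(-5/3)P₀ + (27/5)P₁ + (8/3)P₂ + (8/5)P₃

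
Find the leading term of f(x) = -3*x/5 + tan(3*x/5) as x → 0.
9*x**3/125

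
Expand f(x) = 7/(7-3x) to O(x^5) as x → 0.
1 + 3*x/7 + 9*x**2/49 + 27*x**3/343 + 81*x**4/2401 + O(x**5)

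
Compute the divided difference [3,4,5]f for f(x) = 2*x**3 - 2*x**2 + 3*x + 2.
22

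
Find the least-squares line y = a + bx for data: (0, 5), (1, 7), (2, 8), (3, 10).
a = 51/10, b = 8/5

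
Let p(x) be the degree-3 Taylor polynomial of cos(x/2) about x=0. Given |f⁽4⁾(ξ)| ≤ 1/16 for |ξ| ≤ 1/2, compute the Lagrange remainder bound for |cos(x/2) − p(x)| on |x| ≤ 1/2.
1/6144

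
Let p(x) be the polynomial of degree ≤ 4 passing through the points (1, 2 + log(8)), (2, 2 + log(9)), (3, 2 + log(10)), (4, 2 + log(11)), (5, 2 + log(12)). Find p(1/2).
2 + log(25600*11**(19/32)*2**(113/128)*3**(91/128)*5**(61/64)/264627)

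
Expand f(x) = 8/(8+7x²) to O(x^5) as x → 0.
1 - 7*x**2/8 + 49*x**4/64 + O(x**5)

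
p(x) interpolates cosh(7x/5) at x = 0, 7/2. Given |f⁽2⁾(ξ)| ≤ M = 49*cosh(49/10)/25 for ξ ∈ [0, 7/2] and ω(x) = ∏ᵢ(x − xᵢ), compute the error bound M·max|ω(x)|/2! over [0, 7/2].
2401*cosh(49/10)/800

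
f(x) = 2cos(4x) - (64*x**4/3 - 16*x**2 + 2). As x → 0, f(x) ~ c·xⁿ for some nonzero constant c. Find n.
6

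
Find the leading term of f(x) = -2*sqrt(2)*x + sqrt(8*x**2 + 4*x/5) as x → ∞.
sqrt(2)/10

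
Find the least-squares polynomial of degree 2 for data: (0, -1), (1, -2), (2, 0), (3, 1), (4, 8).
-6/7 + (-153/70)x + (15/14)x²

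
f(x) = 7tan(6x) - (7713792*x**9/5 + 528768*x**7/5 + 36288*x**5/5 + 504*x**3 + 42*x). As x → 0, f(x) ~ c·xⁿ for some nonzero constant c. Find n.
11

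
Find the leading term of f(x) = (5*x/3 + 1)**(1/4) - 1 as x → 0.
5*x/12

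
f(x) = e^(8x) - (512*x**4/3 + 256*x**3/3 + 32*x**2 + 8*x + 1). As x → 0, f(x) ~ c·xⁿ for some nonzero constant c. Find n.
5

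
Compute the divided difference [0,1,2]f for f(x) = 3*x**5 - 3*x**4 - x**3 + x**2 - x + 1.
22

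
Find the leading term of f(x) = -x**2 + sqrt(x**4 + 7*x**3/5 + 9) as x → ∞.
7*x/10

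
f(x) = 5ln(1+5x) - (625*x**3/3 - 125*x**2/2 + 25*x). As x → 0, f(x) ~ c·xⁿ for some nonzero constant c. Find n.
4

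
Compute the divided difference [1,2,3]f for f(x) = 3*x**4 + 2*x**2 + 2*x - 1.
77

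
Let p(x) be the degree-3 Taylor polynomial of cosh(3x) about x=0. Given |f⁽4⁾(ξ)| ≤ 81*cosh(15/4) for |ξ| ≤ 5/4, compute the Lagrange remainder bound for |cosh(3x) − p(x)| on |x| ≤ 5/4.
16875*cosh(15/4)/2048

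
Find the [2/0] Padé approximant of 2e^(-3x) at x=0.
9*x**2 - 6*x + 2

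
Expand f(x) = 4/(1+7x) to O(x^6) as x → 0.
4 - 28*x + 196*x**2 - 1372*x**3 + 9604*x**4 - 67228*x**5 + O(x**6)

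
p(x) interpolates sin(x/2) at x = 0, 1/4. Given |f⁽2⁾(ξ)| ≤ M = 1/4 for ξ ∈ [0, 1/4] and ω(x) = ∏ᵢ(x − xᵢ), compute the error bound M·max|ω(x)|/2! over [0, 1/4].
1/512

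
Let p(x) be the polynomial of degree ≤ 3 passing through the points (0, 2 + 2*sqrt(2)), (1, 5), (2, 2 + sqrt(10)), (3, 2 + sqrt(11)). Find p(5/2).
sqrt(2)/8 + 5*sqrt(11)/16 + 17/16 + 15*sqrt(10)/16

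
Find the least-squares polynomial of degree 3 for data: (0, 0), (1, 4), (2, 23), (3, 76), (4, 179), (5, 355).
-13/126 + (2509/756)x + (-533/252)x² + (169/54)x³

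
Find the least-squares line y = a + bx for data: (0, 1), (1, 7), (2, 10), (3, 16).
a = 13/10, b = 24/5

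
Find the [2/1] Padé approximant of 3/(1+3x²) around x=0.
3 - 9*x**2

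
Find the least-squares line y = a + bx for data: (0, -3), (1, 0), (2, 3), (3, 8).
a = -17/5, b = 18/5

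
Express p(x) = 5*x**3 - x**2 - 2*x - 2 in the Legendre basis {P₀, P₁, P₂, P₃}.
(-7/3)P₀ + P₁ + (-2/3)P₂ + (2)P₃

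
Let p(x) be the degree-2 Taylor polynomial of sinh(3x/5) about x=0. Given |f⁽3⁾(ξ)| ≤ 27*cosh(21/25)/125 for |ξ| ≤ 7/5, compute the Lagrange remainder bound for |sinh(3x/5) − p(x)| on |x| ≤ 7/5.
3087*cosh(21/25)/31250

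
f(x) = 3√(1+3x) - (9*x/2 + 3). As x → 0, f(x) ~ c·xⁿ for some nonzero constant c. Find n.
2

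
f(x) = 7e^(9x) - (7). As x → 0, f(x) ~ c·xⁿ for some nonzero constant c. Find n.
1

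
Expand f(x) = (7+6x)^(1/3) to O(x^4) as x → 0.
7**(1/3) + 2*7**(1/3)*x/7 - 4*7**(1/3)*x**2/49 + 40*7**(1/3)*x**3/1029 + O(x**4)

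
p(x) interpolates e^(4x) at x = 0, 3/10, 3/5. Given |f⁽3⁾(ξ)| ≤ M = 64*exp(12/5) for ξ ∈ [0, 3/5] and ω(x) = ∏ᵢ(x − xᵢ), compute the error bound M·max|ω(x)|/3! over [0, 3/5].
8*sqrt(3)*exp(12/5)/125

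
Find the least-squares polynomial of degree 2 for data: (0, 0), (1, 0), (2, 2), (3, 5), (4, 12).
1/7 + (-97/70)x + (15/14)x²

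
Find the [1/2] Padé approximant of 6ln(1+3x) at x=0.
18*x/(-3*x**2/4 + 3*x/2 + 1)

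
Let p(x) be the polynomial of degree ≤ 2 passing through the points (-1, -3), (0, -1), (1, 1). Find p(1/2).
0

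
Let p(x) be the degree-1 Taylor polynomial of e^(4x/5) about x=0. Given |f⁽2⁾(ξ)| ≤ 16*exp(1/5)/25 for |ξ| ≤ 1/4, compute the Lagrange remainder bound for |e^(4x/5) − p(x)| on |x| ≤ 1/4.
exp(1/5)/50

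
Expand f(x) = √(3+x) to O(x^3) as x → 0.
sqrt(3) + sqrt(3)*x/6 - sqrt(3)*x**2/72 + O(x**3)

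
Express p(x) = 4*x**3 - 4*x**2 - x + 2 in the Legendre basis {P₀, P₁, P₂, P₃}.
(2/3)P₀ + (7/5)P₁ + (-8/3)P₂ + (8/5)P₃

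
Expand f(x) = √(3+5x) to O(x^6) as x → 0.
sqrt(3) + 5*sqrt(3)*x/6 - 25*sqrt(3)*x**2/72 + 125*sqrt(3)*x**3/432 - 3125*sqrt(3)*x**4/10368 + 21875*sqrt(3)*x**5/62208 + O(x**6)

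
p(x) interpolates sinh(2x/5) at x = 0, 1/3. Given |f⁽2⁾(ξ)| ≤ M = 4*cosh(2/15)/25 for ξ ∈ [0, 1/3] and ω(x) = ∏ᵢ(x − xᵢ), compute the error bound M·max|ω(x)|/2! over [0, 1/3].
cosh(2/15)/450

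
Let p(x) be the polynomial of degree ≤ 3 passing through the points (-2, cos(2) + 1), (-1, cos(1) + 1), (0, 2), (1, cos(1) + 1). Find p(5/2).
-173/16 - 35*cos(2)/16 + 15*cos(1)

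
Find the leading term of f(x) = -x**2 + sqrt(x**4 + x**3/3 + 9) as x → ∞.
x/6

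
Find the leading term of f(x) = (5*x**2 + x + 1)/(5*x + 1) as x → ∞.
x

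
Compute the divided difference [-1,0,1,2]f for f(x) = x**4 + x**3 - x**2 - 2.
3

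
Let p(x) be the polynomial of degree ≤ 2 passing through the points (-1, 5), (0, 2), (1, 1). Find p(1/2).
5/4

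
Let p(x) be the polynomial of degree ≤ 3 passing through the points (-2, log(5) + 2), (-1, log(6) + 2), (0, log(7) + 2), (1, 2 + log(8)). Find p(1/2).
2 + log(2**(5/8)*3**(11/16)*5**(1/16)*7**(15/16)/3)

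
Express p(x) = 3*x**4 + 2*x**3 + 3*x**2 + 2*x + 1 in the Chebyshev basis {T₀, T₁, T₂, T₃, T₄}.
(29/8)T₀ + (7/2)T₁ + (3)T₂ + (1/2)T₃ + (3/8)T₄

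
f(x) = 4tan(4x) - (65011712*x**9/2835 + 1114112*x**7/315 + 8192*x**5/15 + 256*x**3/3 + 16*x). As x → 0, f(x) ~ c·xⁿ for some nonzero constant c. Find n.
11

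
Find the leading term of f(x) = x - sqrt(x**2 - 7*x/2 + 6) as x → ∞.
7/4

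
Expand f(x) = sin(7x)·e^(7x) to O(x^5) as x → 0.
7*x + 49*x**2 + 343*x**3/3 + O(x**5)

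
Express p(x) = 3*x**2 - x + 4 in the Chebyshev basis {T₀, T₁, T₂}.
(11/2)T₀ - T₁ + (3/2)T₂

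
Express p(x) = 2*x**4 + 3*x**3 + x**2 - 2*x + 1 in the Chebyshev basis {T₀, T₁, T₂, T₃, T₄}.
(9/4)T₀ + (1/4)T₁ + (3/2)T₂ + (3/4)T₃ + (1/4)T₄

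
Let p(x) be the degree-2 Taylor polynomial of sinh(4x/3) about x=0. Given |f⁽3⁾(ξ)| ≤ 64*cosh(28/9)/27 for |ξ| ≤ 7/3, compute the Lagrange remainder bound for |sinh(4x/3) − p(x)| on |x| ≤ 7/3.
10976*cosh(28/9)/2187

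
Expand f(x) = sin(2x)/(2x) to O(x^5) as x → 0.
1 - 2*x**2/3 + 2*x**4/15 + O(x**5)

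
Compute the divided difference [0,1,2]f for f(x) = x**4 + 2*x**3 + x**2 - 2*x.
14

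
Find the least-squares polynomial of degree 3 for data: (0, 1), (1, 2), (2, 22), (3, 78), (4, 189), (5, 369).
68/63 + (-1235/378)x + (293/252)x² + (307/108)x³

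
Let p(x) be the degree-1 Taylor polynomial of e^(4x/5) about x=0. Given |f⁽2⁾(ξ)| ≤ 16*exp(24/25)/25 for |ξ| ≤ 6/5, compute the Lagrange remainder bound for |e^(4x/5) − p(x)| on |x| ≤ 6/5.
288*exp(24/25)/625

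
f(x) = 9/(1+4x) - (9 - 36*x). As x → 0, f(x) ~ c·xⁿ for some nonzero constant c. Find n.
2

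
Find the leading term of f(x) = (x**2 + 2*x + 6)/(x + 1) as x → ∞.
x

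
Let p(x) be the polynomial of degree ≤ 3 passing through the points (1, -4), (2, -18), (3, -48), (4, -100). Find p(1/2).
-9/8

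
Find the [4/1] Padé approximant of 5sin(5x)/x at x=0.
3125*x**4/24 - 625*x**2/6 + 25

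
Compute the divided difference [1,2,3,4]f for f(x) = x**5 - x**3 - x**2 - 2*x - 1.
64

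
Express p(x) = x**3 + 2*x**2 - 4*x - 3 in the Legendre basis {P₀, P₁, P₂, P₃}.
(-7/3)P₀ + (-17/5)P₁ + (4/3)P₂ + (2/5)P₃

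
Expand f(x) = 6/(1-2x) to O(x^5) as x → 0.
6 + 12*x + 24*x**2 + 48*x**3 + 96*x**4 + O(x**5)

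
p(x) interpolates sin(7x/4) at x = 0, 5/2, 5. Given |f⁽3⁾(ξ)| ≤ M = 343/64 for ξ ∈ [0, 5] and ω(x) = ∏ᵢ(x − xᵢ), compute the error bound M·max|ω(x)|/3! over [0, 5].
42875*sqrt(3)/13824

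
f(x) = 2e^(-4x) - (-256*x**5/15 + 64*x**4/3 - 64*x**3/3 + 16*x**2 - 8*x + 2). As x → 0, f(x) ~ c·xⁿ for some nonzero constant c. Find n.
6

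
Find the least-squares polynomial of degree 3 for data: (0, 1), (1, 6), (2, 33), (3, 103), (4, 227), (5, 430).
20/21 + (-59/126)x + (53/21)x² + (53/18)x³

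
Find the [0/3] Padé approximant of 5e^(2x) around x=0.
5/(-4*x**3/3 + 2*x**2 - 2*x + 1)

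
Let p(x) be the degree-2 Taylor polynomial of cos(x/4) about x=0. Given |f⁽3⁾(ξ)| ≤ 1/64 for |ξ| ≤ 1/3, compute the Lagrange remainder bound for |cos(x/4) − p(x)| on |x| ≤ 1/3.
1/10368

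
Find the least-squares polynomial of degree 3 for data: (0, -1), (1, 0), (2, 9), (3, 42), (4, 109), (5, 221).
-50/63 + (-188/189)x + (-221/252)x² + (215/108)x³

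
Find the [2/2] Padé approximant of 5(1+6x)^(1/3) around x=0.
(140*x**2/3 + 35*x + 5)/(10*x**2/3 + 5*x + 1)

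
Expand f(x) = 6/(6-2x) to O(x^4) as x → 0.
1 + x/3 + x**2/9 + x**3/27 + O(x**4)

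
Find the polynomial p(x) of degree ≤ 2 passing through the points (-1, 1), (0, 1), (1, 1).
1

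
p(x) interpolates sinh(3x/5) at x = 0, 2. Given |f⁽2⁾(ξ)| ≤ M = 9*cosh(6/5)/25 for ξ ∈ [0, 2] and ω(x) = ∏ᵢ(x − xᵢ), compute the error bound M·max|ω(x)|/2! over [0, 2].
9*cosh(6/5)/50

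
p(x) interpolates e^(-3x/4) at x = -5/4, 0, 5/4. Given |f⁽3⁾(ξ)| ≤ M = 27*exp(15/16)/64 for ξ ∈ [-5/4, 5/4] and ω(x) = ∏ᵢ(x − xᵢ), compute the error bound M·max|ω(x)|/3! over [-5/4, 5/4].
125*sqrt(3)*exp(15/16)/4096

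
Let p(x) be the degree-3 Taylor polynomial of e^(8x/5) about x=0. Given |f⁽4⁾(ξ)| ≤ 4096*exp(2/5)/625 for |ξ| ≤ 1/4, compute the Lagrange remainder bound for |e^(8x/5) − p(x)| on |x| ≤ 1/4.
2*exp(2/5)/1875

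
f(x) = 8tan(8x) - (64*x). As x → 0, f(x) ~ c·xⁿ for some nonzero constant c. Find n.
3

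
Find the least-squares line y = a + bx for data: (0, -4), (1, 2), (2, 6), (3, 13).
a = -4, b = 11/2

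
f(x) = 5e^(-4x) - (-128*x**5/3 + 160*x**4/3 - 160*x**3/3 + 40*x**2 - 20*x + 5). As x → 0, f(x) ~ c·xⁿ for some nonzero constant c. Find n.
6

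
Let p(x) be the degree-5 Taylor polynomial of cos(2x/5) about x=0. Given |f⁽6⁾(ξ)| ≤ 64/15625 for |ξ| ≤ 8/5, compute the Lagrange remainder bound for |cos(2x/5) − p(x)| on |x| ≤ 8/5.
1048576/10986328125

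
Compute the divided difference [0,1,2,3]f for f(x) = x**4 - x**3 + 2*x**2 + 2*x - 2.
5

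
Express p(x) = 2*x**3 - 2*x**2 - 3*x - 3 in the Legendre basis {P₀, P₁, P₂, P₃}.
(-11/3)P₀ + (-9/5)P₁ + (-4/3)P₂ + (4/5)P₃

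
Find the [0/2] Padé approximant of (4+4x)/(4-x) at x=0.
1/(5*x**2/4 - 5*x/4 + 1)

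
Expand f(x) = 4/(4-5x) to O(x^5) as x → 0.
1 + 5*x/4 + 25*x**2/16 + 125*x**3/64 + 625*x**4/256 + O(x**5)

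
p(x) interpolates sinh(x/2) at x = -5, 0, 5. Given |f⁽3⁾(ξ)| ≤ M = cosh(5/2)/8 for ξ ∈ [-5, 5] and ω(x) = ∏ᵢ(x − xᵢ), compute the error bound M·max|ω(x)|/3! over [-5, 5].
125*sqrt(3)*cosh(5/2)/216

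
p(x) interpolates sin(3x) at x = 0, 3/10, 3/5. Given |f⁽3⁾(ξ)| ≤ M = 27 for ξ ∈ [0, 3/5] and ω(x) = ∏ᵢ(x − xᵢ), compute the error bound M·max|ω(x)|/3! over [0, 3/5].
27*sqrt(3)/1000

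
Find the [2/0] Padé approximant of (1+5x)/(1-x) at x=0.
6*x**2 + 6*x + 1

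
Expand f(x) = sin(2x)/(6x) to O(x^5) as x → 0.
1/3 - 2*x**2/9 + 2*x**4/45 + O(x**5)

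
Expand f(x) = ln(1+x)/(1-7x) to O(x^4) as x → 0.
x + 13*x**2/2 + 275*x**3/6 + O(x**4)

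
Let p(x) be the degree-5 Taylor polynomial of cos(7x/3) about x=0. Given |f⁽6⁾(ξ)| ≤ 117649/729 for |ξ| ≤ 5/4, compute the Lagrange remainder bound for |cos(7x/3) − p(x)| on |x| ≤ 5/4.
367653125/429981696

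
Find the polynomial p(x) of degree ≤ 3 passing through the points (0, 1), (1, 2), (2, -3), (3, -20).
-x**3 + 2*x + 1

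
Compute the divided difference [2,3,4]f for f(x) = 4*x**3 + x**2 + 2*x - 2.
37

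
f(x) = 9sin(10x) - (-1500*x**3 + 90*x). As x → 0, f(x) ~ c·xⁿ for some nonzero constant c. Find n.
5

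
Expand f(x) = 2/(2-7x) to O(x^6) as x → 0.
1 + 7*x/2 + 49*x**2/4 + 343*x**3/8 + 2401*x**4/16 + 16807*x**5/32 + O(x**6)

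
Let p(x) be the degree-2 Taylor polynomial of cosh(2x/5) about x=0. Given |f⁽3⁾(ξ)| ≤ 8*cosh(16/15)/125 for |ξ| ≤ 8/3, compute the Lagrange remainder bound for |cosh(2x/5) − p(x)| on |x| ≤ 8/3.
2048*cosh(16/15)/10125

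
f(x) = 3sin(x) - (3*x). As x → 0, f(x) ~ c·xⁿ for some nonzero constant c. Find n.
3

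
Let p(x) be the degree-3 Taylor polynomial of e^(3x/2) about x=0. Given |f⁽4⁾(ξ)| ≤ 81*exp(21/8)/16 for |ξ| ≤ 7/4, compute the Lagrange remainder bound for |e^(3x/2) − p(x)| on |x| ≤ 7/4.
64827*exp(21/8)/32768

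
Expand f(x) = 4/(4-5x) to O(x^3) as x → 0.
1 + 5*x/4 + 25*x**2/16 + O(x**3)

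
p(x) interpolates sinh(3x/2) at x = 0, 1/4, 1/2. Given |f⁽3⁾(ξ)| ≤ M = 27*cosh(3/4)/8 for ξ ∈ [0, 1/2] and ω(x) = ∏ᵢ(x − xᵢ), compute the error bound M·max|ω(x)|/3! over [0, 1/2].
sqrt(3)*cosh(3/4)/512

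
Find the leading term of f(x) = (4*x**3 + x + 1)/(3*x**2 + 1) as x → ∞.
4*x/3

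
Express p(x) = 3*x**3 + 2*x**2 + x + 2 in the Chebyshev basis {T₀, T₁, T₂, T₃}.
(3)T₀ + (13/4)T₁ + T₂ + (3/4)T₃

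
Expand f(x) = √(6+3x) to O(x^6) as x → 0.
sqrt(6) + sqrt(6)*x/4 - sqrt(6)*x**2/32 + sqrt(6)*x**3/128 - 5*sqrt(6)*x**4/2048 + 7*sqrt(6)*x**5/8192 + O(x**6)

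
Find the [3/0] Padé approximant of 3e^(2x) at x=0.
4*x**3 + 6*x**2 + 6*x + 3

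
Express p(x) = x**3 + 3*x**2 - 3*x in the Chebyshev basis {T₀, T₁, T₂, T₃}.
(3/2)T₀ + (-9/4)T₁ + (3/2)T₂ + (1/4)T₃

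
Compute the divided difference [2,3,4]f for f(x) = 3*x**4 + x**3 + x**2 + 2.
175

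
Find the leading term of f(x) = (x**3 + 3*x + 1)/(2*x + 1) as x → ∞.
x**2/2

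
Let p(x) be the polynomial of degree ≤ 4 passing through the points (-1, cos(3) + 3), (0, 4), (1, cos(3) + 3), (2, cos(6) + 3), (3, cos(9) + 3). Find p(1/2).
85*cos(3)/128 - 5*cos(6)/32 + 3*cos(9)/128 + 111/32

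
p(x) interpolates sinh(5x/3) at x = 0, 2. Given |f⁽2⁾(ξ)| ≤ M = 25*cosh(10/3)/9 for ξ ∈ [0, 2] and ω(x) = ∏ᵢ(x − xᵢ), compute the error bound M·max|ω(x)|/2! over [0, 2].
25*cosh(10/3)/18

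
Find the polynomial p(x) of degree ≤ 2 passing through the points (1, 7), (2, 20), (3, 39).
3*x**2 + 4*x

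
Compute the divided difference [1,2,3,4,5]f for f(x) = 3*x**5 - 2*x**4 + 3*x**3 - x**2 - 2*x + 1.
43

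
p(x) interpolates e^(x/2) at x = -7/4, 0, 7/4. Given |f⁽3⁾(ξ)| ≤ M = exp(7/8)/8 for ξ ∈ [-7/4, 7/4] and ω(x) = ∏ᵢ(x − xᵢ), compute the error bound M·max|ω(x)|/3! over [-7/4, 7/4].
343*sqrt(3)*exp(7/8)/13824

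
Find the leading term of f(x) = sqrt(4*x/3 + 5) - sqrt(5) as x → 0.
2*sqrt(5)*x/15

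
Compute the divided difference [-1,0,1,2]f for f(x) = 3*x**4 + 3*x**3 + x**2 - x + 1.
9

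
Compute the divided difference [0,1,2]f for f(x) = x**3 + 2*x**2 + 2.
5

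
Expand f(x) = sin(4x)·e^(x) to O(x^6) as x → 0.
4*x + 4*x**2 - 26*x**3/3 - 10*x**4 + 101*x**5/30 + O(x**6)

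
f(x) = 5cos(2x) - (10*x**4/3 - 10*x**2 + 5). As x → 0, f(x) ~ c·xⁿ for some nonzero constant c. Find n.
6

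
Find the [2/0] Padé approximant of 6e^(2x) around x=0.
12*x**2 + 12*x + 6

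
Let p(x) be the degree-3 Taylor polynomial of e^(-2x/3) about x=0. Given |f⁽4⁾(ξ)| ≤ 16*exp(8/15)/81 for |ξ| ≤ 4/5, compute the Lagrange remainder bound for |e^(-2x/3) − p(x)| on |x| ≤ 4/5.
512*exp(8/15)/151875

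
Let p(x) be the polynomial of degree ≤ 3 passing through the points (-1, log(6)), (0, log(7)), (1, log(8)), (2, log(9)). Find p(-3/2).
log(192*2**(1/8)*3**(9/16)*7**(13/16)/343)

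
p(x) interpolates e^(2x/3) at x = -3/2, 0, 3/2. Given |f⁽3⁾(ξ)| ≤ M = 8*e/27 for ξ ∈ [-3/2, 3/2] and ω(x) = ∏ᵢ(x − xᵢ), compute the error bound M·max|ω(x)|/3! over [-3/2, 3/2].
sqrt(3)*e/27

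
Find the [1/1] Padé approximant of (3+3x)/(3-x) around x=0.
(x + 1)/(1 - x/3)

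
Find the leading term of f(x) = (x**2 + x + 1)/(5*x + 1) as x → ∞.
x/5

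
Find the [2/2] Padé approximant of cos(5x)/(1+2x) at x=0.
(-1925*x**2/204 - 25*x/51 + 1)/(25*x**2/12 + 77*x/51 + 1)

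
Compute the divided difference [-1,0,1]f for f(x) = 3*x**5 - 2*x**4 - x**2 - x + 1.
-3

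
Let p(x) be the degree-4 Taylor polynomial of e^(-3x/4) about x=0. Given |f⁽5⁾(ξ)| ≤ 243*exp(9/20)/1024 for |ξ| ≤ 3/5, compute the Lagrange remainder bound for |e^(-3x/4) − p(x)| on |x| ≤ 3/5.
19683*exp(9/20)/128000000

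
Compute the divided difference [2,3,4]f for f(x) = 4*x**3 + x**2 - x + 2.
37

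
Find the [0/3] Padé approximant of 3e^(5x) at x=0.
3/(-125*x**3/6 + 25*x**2/2 - 5*x + 1)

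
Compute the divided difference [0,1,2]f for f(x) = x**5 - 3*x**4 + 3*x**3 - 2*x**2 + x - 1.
1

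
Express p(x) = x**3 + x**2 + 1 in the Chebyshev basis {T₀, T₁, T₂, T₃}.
(3/2)T₀ + (3/4)T₁ + (1/2)T₂ + (1/4)T₃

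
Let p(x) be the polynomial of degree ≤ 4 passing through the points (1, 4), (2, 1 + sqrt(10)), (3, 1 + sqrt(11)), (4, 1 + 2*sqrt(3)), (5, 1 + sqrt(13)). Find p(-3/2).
-2145*sqrt(10)/32 - 1365*sqrt(3)/16 + 1155*sqrt(13)/128 + 9137/128 + 5005*sqrt(11)/64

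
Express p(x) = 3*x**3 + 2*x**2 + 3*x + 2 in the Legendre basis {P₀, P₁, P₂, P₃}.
(8/3)P₀ + (24/5)P₁ + (4/3)P₂ + (6/5)P₃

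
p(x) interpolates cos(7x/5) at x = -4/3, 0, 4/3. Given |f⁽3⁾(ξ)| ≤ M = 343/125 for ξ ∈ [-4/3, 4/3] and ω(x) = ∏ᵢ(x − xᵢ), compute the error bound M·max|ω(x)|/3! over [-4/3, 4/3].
21952*sqrt(3)/91125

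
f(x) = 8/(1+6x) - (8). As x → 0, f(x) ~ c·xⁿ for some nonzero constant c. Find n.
1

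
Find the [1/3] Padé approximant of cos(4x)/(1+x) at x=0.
(1 - 20*x/3)/(-136*x**3/3 + 4*x**2/3 - 17*x/3 + 1)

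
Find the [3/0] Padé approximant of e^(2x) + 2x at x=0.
4*x**3/3 + 2*x**2 + 4*x + 1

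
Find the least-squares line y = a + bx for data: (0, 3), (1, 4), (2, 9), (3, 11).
a = 12/5, b = 29/10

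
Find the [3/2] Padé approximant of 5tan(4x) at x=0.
(-64*x**3/3 + 20*x)/(1 - 32*x**2/5)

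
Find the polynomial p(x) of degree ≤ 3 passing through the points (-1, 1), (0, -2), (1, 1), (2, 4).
-x**3 + 3*x**2 + x - 2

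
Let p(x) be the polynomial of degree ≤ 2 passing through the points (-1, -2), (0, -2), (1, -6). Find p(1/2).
-7/2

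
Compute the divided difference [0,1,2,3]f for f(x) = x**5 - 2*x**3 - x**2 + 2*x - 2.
23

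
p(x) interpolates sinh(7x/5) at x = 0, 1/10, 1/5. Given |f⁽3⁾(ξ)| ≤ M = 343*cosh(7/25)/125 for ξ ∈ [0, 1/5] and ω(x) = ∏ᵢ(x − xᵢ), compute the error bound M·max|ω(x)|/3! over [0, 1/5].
343*sqrt(3)*cosh(7/25)/3375000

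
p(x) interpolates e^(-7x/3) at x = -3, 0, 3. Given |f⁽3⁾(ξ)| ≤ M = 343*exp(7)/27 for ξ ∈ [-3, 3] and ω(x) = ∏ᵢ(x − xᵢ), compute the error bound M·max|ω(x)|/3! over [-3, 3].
343*sqrt(3)*exp(7)/27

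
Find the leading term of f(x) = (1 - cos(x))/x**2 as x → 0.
1/2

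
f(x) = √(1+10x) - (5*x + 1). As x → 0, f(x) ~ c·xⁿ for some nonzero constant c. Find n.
2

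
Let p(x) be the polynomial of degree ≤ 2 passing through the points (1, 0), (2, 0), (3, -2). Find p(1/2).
-3/4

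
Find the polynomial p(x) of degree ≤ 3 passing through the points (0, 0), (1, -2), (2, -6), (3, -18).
-x**3 + 2*x**2 - 3*x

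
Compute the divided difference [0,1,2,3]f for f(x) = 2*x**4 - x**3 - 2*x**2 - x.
11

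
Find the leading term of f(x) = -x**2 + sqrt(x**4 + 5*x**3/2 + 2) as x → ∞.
5*x/4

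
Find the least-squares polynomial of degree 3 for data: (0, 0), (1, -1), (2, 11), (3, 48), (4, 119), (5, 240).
-13/126 + (-2279/756)x + (97/252)x² + (53/27)x³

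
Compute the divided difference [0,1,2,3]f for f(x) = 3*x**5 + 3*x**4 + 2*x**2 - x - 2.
93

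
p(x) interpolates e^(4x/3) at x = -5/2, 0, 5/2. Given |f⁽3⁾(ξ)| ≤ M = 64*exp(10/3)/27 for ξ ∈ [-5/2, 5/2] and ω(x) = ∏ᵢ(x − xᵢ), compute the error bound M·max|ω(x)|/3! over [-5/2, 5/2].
1000*sqrt(3)*exp(10/3)/729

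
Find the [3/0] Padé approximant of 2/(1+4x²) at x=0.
2 - 8*x**2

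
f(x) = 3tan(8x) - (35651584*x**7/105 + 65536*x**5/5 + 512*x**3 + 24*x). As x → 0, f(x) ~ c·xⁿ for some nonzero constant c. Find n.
9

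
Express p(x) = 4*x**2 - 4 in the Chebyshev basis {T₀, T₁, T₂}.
(-2)T₀ + (2)T₂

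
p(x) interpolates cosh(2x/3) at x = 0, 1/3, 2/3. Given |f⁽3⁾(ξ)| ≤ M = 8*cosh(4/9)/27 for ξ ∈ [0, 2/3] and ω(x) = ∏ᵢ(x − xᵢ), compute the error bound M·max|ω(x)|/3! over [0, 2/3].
8*sqrt(3)*cosh(4/9)/19683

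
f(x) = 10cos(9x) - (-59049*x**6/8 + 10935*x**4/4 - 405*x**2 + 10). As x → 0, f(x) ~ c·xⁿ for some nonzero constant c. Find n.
8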